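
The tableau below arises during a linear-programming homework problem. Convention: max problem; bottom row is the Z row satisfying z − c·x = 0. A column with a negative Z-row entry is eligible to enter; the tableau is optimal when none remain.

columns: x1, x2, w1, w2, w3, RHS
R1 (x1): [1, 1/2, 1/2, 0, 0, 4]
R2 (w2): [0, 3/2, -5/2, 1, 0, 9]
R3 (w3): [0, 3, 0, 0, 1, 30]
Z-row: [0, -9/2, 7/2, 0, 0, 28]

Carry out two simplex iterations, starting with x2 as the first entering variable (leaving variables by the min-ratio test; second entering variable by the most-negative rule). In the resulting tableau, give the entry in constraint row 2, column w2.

Ratio test on column x2 — row 1: 4/(1/2) = 8; row 2: 9/(3/2) = 6; row 3: 30/3 = 10. Minimum is 6 at row 2 (w2 leaves); pivot element 3/2.
Divide row 2 by 3/2; eliminate column x2 from the other rows.
Second iteration: most negative Z-row entry is -4 in column w1, so w1 enters.
Ratio test on column w1 — row 1: 1/(4/3) = 3/4; row 2: entry -5/3 ≤ 0; row 3: 12/5 = 12/5. Minimum is 3/4 at row 1 (x1 leaves); pivot element 4/3.
Divide row 1 by 4/3; eliminate column w1 from the other rows.
After both pivots, the entry at constraint row 2, column w2 is 1/4.

1/4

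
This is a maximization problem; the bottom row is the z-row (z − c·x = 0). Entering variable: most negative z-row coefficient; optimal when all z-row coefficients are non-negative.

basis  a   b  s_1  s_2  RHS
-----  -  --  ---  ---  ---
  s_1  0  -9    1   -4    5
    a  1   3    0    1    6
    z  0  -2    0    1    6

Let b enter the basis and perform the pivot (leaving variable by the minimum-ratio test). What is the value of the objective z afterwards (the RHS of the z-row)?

10

Ratio test on column b — row 1: entry -9 ≤ 0; row 2: 6/3 = 2. Minimum is 2 at row 2 (a leaves); pivot element 3.
Pivot on row 2; the z-row RHS becomes 6 − (-2)·2 = 10.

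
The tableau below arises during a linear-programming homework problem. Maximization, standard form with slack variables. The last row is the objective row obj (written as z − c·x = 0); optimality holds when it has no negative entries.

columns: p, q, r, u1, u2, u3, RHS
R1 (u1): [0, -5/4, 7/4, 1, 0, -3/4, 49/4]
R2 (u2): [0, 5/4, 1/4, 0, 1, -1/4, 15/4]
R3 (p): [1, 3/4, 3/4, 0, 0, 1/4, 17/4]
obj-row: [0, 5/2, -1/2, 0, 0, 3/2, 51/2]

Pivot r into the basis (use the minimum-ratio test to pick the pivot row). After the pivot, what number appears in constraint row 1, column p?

Ratio test on column r — row 1: (49/4)/(7/4) = 7; row 2: (15/4)/(1/4) = 15; row 3: (17/4)/(3/4) = 17/3. Minimum is 17/3 at row 3 (p leaves); pivot element 3/4.
Divide row 3 by 3/4; eliminate column r from the other rows.
Row 1 update in column p: 0 − (7/4)·(4/3) = -7/3.

-7/3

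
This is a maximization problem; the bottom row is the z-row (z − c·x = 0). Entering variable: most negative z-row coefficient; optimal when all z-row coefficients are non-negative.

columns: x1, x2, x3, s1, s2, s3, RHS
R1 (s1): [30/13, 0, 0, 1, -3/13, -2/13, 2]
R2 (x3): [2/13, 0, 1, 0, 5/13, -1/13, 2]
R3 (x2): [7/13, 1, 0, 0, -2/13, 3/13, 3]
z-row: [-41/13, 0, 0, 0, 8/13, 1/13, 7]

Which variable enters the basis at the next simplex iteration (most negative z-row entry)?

x1

Negative z-row entries: x1: -41/13.
The most negative is -41/13 in column x1, so x1 enters.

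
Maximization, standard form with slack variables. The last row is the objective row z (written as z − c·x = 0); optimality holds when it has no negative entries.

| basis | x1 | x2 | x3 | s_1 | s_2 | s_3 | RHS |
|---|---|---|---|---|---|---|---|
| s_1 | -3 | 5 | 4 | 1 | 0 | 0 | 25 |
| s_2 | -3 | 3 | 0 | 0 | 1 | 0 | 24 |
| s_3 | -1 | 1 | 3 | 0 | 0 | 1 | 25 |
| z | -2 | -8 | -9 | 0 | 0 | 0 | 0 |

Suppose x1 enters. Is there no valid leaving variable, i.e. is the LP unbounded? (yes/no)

yes

Every constraint-row entry in column x1 is ≤ 0, so increasing x1 is unbounded.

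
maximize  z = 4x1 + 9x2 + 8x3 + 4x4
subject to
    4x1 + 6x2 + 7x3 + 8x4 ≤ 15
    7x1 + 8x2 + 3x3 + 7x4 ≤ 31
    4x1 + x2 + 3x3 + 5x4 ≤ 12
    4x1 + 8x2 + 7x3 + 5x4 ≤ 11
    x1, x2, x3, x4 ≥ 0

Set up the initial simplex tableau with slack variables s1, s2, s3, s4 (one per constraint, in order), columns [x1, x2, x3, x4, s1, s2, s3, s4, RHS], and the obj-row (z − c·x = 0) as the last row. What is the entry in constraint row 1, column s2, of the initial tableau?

0

Slack s2 belongs to constraint 2; its column is the unit vector e_2, so the entry in row 1 is 0.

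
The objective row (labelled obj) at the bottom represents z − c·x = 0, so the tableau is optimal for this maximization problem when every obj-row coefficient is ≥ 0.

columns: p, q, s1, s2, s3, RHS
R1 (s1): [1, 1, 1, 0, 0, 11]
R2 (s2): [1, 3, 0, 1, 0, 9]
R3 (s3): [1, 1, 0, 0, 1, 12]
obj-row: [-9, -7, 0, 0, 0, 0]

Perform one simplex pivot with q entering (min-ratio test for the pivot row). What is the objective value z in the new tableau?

21

Ratio test on column q — row 1: 11/1 = 11; row 2: 9/3 = 3; row 3: 12/1 = 12. Minimum is 3 at row 2 (s2 leaves); pivot element 3.
Pivot on row 2; the obj-row RHS becomes 0 − (-7)·3 = 21.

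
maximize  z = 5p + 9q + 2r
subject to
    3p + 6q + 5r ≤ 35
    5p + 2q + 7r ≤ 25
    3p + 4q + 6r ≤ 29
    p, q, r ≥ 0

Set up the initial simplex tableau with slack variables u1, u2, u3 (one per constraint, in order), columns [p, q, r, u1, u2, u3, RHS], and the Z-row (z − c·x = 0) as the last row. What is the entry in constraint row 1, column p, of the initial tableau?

Constraint 1 has coefficient 3 on p.

3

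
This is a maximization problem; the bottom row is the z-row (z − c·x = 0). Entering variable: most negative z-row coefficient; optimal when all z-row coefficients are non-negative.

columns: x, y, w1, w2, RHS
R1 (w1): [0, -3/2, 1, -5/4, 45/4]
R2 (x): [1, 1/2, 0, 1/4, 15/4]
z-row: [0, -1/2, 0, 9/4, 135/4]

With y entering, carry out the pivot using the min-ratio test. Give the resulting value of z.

Ratio test on column y — row 1: entry -3/2 ≤ 0; row 2: (15/4)/(1/2) = 15/2. Minimum is 15/2 at row 2 (x leaves); pivot element 1/2.
Pivot on row 2; the z-row RHS becomes 135/4 − (-1/2)·(15/2) = 75/2.

75/2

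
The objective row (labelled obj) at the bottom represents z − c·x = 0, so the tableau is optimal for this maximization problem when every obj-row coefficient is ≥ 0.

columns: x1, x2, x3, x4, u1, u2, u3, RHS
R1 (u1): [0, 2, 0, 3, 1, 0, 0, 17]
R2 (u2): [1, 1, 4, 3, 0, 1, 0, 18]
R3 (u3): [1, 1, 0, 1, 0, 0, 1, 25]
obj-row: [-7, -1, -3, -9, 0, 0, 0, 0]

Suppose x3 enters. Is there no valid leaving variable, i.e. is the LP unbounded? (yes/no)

no

Column x3 has positive entries in row(s) 2, so the ratio test bounds it — not unbounded.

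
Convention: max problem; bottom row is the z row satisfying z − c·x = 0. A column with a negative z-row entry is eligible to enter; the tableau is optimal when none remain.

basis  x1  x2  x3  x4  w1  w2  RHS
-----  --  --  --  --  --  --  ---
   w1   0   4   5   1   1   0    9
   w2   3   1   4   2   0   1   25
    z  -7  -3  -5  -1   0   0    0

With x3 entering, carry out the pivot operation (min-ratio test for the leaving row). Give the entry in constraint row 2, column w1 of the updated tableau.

-4/5

Ratio test on column x3 — row 1: 9/5 = 9/5; row 2: 25/4 = 25/4. Minimum is 9/5 at row 1 (w1 leaves); pivot element 5.
Divide row 1 by 5; eliminate column x3 from the other rows.
Row 2 update in column w1: 0 − 4·(1/5) = -4/5.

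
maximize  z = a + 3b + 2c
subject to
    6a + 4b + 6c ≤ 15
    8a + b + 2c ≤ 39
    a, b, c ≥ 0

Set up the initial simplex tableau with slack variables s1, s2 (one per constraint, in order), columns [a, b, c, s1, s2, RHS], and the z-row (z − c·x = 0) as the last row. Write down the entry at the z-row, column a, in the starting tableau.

The z-row carries the negated objective coefficients: the a entry is -1.

-1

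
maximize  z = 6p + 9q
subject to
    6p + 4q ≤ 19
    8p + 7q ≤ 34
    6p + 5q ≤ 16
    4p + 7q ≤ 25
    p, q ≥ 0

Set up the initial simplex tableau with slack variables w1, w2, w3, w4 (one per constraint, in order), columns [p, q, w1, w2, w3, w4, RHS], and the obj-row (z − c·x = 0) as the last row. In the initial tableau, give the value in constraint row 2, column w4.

0

Slack w4 belongs to constraint 4; its column is the unit vector e_4, so the entry in row 2 is 0.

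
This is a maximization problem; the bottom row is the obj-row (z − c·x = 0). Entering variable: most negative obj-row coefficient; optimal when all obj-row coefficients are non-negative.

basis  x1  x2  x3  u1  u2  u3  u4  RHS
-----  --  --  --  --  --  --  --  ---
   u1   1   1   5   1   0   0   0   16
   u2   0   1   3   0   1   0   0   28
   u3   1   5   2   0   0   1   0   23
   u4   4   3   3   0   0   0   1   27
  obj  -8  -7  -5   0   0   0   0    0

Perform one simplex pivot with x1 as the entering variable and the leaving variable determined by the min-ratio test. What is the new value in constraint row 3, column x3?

5/4

Ratio test on column x1 — row 1: 16/1 = 16; row 2: entry 0 ≤ 0; row 3: 23/1 = 23; row 4: 27/4 = 27/4. Minimum is 27/4 at row 4 (u4 leaves); pivot element 4.
Divide row 4 by 4; eliminate column x1 from the other rows.
Row 3 update in column x3: 2 − 1·(3/4) = 5/4.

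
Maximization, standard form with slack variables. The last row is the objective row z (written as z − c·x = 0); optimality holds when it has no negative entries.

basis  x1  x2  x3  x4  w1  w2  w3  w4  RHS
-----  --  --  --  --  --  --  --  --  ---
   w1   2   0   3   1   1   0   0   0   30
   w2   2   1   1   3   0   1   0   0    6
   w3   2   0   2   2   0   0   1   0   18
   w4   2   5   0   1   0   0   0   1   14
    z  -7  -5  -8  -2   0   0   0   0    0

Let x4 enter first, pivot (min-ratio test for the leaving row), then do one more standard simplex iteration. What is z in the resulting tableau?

Ratio test on column x4 — row 1: 30/1 = 30; row 2: 6/3 = 2; row 3: 18/2 = 9; row 4: 14/1 = 14. Minimum is 2 at row 2 (w2 leaves); pivot element 3.
Pivot on row 2; the z-row RHS becomes 0 − (-2)·2 = 4.
Next entering variable (most negative z-row entry -22/3): x3.
Ratio test on column x3 — row 1: 28/(8/3) = 21/2; row 2: 2/(1/3) = 6; row 3: 14/(4/3) = 21/2; row 4: entry -1/3 ≤ 0. Minimum is 6 at row 2 (x4 leaves); pivot element 1/3.
After the second pivot the z-row RHS is 4 − (-22/3)·6 = 48.

48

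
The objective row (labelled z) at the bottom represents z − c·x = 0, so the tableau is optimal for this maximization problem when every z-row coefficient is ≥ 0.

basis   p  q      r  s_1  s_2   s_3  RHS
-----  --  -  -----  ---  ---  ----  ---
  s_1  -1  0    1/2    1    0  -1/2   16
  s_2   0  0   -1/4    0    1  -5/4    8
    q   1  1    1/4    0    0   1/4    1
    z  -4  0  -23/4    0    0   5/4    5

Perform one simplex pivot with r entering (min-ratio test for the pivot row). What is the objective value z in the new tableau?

Ratio test on column r — row 1: 16/(1/2) = 32; row 2: entry -1/4 ≤ 0; row 3: 1/(1/4) = 4. Minimum is 4 at row 3 (q leaves); pivot element 1/4.
Pivot on row 3; the z-row RHS becomes 5 − (-23/4)·4 = 28.

28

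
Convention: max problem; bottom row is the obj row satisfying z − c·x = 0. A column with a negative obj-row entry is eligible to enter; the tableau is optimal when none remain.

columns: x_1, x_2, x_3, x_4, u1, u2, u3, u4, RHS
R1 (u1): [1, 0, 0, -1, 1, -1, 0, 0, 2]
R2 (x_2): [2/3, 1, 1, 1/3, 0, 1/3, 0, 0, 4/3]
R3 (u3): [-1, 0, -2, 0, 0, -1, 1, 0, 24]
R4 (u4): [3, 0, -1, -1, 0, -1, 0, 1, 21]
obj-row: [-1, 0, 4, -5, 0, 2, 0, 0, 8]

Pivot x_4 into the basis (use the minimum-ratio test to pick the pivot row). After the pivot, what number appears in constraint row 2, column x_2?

Ratio test on column x_4 — row 1: entry -1 ≤ 0; row 2: (4/3)/(1/3) = 4; row 3: entry 0 ≤ 0; row 4: entry -1 ≤ 0. Minimum is 4 at row 2 (x_2 leaves); pivot element 1/3.
Divide row 2 by 1/3; eliminate column x_4 from the other rows.
In the new row 2, the x_2 entry is the old entry divided by the pivot: 1/(1/3) = 3.

3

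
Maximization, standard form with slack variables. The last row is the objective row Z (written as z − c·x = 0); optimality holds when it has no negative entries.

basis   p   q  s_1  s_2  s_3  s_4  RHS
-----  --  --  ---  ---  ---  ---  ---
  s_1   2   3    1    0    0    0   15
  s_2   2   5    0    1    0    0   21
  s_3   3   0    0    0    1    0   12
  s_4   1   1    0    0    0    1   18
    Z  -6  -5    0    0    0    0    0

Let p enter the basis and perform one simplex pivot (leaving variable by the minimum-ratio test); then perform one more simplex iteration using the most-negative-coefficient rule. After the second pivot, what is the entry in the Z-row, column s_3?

Ratio test on column p — row 1: 15/2 = 15/2; row 2: 21/2 = 21/2; row 3: 12/3 = 4; row 4: 18/1 = 18. Minimum is 4 at row 3 (s_3 leaves); pivot element 3.
Divide row 3 by 3; eliminate column p from the other rows.
Second iteration: most negative Z-row entry is -5 in column q, so q enters.
Ratio test on column q — row 1: 7/3 = 7/3; row 2: 13/5 = 13/5; row 3: entry 0 ≤ 0; row 4: 14/1 = 14. Minimum is 7/3 at row 1 (s_1 leaves); pivot element 3.
Divide row 1 by 3; eliminate column q from the other rows.
After both pivots, the entry at the Z-row, column s_3 is 8/9.

8/9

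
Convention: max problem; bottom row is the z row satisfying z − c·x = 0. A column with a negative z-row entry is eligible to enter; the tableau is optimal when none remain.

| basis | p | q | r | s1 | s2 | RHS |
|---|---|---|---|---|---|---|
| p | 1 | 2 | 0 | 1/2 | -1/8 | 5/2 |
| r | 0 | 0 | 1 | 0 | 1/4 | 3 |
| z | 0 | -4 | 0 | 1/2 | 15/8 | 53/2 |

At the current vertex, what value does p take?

5/2

p is basic (row 1); its value is the RHS of that row, 5/2.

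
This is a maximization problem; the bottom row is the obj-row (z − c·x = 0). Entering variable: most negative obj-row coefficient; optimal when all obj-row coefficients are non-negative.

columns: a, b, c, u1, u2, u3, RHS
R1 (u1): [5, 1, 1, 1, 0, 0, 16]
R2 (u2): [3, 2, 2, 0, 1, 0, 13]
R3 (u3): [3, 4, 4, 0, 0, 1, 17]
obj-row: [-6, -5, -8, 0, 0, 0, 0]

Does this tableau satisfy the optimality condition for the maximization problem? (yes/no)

The obj-row has a negative entry -8 in column c, so it is not optimal.

no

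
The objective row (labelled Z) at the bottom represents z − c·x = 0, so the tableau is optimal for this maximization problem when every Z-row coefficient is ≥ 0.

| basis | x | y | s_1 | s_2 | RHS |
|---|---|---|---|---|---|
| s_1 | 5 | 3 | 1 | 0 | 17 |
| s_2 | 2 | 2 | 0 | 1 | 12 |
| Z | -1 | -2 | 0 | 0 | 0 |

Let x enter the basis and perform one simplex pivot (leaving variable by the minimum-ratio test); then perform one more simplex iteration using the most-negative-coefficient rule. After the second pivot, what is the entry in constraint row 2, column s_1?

-2/3

Ratio test on column x — row 1: 17/5 = 17/5; row 2: 12/2 = 6. Minimum is 17/5 at row 1 (s_1 leaves); pivot element 5.
Divide row 1 by 5; eliminate column x from the other rows.
Second iteration: most negative Z-row entry is -7/5 in column y, so y enters.
Ratio test on column y — row 1: (17/5)/(3/5) = 17/3; row 2: (26/5)/(4/5) = 13/2. Minimum is 17/3 at row 1 (x leaves); pivot element 3/5.
Divide row 1 by 3/5; eliminate column y from the other rows.
After both pivots, the entry at constraint row 2, column s_1 is -2/3.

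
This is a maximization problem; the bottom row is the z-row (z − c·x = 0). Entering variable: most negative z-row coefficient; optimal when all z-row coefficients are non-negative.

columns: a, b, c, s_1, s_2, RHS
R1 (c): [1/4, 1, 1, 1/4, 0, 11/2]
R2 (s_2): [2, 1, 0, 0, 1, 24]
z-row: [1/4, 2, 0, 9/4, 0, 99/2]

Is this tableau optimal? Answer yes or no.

yes

Every z-row coefficient is ≥ 0, so the tableau is optimal.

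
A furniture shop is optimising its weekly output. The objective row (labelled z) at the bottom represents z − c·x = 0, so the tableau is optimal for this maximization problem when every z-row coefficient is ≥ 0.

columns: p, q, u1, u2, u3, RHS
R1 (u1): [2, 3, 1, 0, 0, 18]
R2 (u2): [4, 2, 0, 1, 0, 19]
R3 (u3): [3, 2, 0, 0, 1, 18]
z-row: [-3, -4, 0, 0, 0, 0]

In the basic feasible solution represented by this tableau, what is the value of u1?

u1 is basic (row 1); its value is the RHS of that row, 18.

18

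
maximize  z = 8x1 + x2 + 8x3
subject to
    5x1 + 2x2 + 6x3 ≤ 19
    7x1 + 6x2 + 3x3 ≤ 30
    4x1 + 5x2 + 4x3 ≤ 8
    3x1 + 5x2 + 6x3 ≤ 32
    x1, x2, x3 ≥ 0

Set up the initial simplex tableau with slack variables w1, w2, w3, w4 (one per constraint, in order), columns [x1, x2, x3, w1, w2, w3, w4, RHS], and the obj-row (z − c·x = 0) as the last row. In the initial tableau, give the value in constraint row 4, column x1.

3

Constraint 4 has coefficient 3 on x1.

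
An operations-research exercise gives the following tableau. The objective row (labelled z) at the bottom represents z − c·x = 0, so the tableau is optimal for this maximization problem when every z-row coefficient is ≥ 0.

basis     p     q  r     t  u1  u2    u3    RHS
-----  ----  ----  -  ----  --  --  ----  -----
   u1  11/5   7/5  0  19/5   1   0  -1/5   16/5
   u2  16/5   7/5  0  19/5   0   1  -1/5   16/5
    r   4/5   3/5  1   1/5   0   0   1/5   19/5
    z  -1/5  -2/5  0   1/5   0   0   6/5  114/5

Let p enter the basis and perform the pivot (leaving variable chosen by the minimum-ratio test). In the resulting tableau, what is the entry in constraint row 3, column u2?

-1/4

Ratio test on column p — row 1: (16/5)/(11/5) = 16/11; row 2: (16/5)/(16/5) = 1; row 3: (19/5)/(4/5) = 19/4. Minimum is 1 at row 2 (u2 leaves); pivot element 16/5.
Divide row 2 by 16/5; eliminate column p from the other rows.
Row 3 update in column u2: 0 − (4/5)·(5/16) = -1/4.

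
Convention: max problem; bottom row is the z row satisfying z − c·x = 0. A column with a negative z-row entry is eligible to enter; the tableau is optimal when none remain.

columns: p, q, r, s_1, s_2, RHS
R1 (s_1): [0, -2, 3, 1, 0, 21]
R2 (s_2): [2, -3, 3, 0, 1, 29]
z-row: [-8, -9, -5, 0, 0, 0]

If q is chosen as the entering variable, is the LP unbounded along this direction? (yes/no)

yes

Every constraint-row entry in column q is ≤ 0, so increasing q is unbounded.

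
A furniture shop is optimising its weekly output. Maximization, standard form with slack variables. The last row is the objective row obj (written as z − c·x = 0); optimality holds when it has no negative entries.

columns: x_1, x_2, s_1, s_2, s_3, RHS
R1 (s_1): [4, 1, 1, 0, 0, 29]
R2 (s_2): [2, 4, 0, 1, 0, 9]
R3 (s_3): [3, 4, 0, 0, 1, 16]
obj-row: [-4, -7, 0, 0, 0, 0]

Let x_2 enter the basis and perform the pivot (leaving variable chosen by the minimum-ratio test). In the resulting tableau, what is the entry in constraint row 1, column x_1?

Ratio test on column x_2 — row 1: 29/1 = 29; row 2: 9/4 = 9/4; row 3: 16/4 = 4. Minimum is 9/4 at row 2 (s_2 leaves); pivot element 4.
Divide row 2 by 4; eliminate column x_2 from the other rows.
Row 1 update in column x_1: 4 − 1·(1/2) = 7/2.

7/2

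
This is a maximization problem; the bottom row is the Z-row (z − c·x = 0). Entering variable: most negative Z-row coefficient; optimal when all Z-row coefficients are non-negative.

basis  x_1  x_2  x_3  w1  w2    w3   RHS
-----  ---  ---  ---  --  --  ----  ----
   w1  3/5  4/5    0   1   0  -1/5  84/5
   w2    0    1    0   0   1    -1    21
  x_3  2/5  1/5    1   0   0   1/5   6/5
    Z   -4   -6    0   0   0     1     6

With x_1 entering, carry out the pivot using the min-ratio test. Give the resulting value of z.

Ratio test on column x_1 — row 1: (84/5)/(3/5) = 28; row 2: entry 0 ≤ 0; row 3: (6/5)/(2/5) = 3. Minimum is 3 at row 3 (x_3 leaves); pivot element 2/5.
Pivot on row 3; the Z-row RHS becomes 6 − (-4)·3 = 18.

18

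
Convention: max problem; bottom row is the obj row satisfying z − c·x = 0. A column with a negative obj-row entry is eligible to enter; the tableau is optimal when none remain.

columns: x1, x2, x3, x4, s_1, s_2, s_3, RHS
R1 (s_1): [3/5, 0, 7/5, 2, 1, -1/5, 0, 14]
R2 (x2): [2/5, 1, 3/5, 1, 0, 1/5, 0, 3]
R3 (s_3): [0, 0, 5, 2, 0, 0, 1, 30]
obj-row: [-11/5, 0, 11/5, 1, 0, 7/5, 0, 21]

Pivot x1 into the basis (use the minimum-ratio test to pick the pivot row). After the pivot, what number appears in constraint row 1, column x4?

1/2

Ratio test on column x1 — row 1: 14/(3/5) = 70/3; row 2: 3/(2/5) = 15/2; row 3: entry 0 ≤ 0. Minimum is 15/2 at row 2 (x2 leaves); pivot element 2/5.
Divide row 2 by 2/5; eliminate column x1 from the other rows.
Row 1 update in column x4: 2 − (3/5)·(5/2) = 1/2.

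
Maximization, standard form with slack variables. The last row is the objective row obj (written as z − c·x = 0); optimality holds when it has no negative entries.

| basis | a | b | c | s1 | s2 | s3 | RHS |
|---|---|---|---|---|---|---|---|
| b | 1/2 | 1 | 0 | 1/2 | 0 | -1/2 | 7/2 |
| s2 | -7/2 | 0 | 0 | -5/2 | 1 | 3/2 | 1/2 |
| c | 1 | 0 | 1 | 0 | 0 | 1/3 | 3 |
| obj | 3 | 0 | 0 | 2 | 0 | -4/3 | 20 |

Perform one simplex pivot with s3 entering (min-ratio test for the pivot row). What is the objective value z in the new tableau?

Ratio test on column s3 — row 1: entry -1/2 ≤ 0; row 2: (1/2)/(3/2) = 1/3; row 3: 3/(1/3) = 9. Minimum is 1/3 at row 2 (s2 leaves); pivot element 3/2.
Pivot on row 2; the obj-row RHS becomes 20 − (-4/3)·(1/3) = 184/9.

184/9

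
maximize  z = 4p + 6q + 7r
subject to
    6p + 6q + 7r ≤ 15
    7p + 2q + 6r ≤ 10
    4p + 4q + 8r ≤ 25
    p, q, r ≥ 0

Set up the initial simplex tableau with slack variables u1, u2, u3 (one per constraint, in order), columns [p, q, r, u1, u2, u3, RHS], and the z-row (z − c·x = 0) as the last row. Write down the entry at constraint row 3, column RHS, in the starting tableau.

The RHS of constraint 3 is b_3 = 25.

25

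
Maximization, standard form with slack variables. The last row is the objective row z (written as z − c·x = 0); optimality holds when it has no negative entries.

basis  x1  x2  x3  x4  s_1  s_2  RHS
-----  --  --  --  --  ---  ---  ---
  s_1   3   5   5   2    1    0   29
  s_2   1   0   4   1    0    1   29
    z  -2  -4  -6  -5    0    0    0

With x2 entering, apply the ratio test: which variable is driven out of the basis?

s_1

Column x2 entries and ratios — s_1: 29/5 = 29/5; s_2: 0 ≤ 0, skip.
Smallest ratio is 29/5 in the row of s_1, so s_1 leaves.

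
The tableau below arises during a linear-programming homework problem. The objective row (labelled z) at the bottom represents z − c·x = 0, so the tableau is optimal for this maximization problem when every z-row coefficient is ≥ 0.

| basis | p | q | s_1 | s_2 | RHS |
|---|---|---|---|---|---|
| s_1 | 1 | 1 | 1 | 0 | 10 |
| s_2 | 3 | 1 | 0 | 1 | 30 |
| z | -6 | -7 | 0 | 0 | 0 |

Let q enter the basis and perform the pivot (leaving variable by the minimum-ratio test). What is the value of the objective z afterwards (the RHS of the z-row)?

70

Ratio test on column q — row 1: 10/1 = 10; row 2: 30/1 = 30. Minimum is 10 at row 1 (s_1 leaves); pivot element 1.
Pivot on row 1; the z-row RHS becomes 0 − (-7)·10 = 70.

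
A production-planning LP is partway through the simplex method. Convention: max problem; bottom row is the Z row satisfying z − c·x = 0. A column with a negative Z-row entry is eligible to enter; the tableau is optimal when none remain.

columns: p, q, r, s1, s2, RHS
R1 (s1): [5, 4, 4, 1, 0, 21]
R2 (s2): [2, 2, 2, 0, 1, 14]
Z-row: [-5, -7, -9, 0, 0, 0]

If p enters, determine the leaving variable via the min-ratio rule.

s1

Column p entries and ratios — s1: 21/5 = 21/5; s2: 14/2 = 7.
Smallest ratio is 21/5 in the row of s1, so s1 leaves.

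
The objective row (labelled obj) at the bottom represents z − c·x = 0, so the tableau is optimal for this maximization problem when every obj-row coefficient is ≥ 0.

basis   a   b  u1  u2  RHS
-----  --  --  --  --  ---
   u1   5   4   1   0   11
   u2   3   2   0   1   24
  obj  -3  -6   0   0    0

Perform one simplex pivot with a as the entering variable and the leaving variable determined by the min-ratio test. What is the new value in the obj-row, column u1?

3/5

Ratio test on column a — row 1: 11/5 = 11/5; row 2: 24/3 = 8. Minimum is 11/5 at row 1 (u1 leaves); pivot element 5.
Divide row 1 by 5; eliminate column a from the other rows.
obj-row update in column u1: 0 − (-3)·(1/5) = 3/5.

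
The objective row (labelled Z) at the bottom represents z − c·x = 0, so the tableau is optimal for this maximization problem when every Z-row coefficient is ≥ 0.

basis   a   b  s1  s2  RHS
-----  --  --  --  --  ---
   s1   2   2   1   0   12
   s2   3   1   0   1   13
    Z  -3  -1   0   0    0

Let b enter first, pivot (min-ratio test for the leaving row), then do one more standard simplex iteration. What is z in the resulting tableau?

Ratio test on column b — row 1: 12/2 = 6; row 2: 13/1 = 13. Minimum is 6 at row 1 (s1 leaves); pivot element 2.
Pivot on row 1; the Z-row RHS becomes 0 − (-1)·6 = 6.
Next entering variable (most negative Z-row entry -2): a.
Ratio test on column a — row 1: 6/1 = 6; row 2: 7/2 = 7/2. Minimum is 7/2 at row 2 (s2 leaves); pivot element 2.
After the second pivot the Z-row RHS is 6 − (-2)·(7/2) = 13.

13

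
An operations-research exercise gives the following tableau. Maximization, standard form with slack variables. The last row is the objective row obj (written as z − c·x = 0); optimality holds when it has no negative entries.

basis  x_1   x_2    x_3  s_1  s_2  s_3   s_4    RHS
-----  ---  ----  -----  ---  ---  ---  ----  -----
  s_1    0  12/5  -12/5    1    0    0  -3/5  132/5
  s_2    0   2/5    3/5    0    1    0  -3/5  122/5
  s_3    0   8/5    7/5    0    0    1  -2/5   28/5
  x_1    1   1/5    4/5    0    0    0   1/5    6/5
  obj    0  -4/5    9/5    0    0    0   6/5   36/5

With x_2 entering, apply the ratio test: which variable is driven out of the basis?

Column x_2 entries and ratios — s_1: (132/5)/(12/5) = 11; s_2: (122/5)/(2/5) = 61; s_3: (28/5)/(8/5) = 7/2; x_1: (6/5)/(1/5) = 6.
Smallest ratio is 7/2 in the row of s_3, so s_3 leaves.

s_3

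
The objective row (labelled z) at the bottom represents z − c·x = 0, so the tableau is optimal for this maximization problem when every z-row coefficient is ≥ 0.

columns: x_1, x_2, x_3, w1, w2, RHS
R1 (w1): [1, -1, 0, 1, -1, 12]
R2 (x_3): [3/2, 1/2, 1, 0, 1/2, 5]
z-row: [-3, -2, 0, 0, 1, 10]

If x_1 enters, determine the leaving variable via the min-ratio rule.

x_3

Column x_1 entries and ratios — w1: 12/1 = 12; x_3: 5/(3/2) = 10/3.
Smallest ratio is 10/3 in the row of x_3, so x_3 leaves.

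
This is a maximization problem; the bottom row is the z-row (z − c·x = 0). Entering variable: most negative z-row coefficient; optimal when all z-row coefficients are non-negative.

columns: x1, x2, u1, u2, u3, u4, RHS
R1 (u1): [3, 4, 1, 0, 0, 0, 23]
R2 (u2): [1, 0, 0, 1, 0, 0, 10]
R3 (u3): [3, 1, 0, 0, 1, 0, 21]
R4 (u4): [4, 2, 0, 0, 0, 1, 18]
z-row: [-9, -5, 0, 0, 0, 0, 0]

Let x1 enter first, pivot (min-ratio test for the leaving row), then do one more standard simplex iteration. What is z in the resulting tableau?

Ratio test on column x1 — row 1: 23/3 = 23/3; row 2: 10/1 = 10; row 3: 21/3 = 7; row 4: 18/4 = 9/2. Minimum is 9/2 at row 4 (u4 leaves); pivot element 4.
Pivot on row 4; the z-row RHS becomes 0 − (-9)·(9/2) = 81/2.
Next entering variable (most negative z-row entry -1/2): x2.
Ratio test on column x2 — row 1: (19/2)/(5/2) = 19/5; row 2: entry -1/2 ≤ 0; row 3: entry -1/2 ≤ 0; row 4: (9/2)/(1/2) = 9. Minimum is 19/5 at row 1 (u1 leaves); pivot element 5/2.
After the second pivot the z-row RHS is 81/2 − (-1/2)·(19/5) = 212/5.

212/5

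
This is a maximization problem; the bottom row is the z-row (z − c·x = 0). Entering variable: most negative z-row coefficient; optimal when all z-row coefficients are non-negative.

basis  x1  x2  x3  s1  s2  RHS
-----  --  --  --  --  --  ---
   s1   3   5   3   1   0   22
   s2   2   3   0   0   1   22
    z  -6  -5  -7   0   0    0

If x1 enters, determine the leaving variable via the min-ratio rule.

s1

Column x1 entries and ratios — s1: 22/3 = 22/3; s2: 22/2 = 11.
Smallest ratio is 22/3 in the row of s1, so s1 leaves.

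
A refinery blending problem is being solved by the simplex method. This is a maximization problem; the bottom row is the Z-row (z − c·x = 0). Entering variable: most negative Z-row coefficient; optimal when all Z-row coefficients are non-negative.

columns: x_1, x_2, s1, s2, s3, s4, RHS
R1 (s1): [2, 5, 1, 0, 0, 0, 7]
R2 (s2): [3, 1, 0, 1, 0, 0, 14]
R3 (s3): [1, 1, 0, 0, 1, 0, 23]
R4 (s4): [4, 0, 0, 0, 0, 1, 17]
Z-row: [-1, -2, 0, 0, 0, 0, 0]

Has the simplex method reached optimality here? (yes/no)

The Z-row has a negative entry -2 in column x_2, so it is not optimal.

no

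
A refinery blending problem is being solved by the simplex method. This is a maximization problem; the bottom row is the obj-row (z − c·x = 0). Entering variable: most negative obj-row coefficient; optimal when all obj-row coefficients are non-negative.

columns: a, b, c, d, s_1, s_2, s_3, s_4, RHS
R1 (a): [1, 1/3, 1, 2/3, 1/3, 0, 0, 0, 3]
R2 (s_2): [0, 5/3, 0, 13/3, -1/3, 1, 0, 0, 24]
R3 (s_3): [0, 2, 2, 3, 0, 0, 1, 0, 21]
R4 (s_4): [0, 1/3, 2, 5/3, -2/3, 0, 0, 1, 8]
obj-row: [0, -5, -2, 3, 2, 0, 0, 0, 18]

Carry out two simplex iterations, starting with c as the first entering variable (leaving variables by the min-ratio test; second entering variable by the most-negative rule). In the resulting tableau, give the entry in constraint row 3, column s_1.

Ratio test on column c — row 1: 3/1 = 3; row 2: entry 0 ≤ 0; row 3: 21/2 = 21/2; row 4: 8/2 = 4. Minimum is 3 at row 1 (a leaves); pivot element 1.
Divide row 1 by 1; eliminate column c from the other rows.
Second iteration: most negative obj-row entry is -13/3 in column b, so b enters.
Ratio test on column b — row 1: 3/(1/3) = 9; row 2: 24/(5/3) = 72/5; row 3: 15/(4/3) = 45/4; row 4: entry -1/3 ≤ 0. Minimum is 9 at row 1 (c leaves); pivot element 1/3.
Divide row 1 by 1/3; eliminate column b from the other rows.
After both pivots, the entry at constraint row 3, column s_1 is -2.

-2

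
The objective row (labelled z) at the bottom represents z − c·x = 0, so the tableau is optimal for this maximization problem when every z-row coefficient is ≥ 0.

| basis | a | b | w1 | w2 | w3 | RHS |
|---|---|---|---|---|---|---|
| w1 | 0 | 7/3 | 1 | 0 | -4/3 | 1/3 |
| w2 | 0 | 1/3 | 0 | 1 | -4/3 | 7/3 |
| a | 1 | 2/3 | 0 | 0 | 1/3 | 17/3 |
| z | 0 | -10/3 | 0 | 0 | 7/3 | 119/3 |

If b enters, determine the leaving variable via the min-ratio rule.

Column b entries and ratios — w1: (1/3)/(7/3) = 1/7; w2: (7/3)/(1/3) = 7; a: (17/3)/(2/3) = 17/2.
Smallest ratio is 1/7 in the row of w1, so w1 leaves.

w1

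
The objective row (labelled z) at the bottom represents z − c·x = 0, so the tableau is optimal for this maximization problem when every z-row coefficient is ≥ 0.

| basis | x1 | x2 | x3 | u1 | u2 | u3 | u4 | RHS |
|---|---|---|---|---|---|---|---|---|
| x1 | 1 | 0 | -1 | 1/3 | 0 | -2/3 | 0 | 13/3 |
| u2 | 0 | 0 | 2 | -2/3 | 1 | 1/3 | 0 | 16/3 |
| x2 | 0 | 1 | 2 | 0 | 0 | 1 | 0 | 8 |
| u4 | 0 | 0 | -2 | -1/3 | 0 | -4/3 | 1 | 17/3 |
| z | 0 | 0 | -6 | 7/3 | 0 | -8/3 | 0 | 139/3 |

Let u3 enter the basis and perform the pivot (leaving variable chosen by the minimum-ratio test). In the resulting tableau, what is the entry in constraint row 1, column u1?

Ratio test on column u3 — row 1: entry -2/3 ≤ 0; row 2: (16/3)/(1/3) = 16; row 3: 8/1 = 8; row 4: entry -4/3 ≤ 0. Minimum is 8 at row 3 (x2 leaves); pivot element 1.
Divide row 3 by 1; eliminate column u3 from the other rows.
Row 1 update in column u1: 1/3 − (-2/3)·0 = 1/3.

1/3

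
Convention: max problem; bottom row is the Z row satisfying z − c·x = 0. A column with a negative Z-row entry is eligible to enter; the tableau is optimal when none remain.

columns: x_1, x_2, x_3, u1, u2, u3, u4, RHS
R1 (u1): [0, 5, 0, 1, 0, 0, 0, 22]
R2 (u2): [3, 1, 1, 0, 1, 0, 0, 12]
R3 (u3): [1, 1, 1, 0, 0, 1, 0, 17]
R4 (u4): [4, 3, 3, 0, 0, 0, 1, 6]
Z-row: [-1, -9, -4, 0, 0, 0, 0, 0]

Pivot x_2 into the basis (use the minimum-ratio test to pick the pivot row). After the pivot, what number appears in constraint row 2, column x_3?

Ratio test on column x_2 — row 1: 22/5 = 22/5; row 2: 12/1 = 12; row 3: 17/1 = 17; row 4: 6/3 = 2. Minimum is 2 at row 4 (u4 leaves); pivot element 3.
Divide row 4 by 3; eliminate column x_2 from the other rows.
Row 2 update in column x_3: 1 − 1·1 = 0.

0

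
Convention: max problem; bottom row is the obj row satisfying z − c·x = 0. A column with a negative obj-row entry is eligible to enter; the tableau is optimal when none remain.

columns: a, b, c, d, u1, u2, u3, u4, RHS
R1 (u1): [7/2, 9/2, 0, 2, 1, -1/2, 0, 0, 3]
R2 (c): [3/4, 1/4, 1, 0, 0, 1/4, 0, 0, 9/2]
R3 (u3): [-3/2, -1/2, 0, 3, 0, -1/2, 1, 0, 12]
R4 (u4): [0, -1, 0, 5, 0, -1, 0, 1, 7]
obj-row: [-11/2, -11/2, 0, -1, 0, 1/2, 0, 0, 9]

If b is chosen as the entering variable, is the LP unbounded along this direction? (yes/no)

no

Column b has positive entries in row(s) 1, 2, so the ratio test bounds it — not unbounded.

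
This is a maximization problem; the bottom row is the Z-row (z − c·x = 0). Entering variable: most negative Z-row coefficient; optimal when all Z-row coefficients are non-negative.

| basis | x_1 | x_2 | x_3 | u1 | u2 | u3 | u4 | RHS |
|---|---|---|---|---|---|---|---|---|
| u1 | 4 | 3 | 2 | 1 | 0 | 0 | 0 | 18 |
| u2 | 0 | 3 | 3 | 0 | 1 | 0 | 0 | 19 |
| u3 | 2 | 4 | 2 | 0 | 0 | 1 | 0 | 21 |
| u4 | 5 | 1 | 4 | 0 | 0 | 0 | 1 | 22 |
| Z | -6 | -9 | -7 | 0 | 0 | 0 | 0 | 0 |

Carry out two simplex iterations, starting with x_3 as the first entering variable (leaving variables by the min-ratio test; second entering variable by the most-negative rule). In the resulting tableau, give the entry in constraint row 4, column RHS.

Ratio test on column x_3 — row 1: 18/2 = 9; row 2: 19/3 = 19/3; row 3: 21/2 = 21/2; row 4: 22/4 = 11/2. Minimum is 11/2 at row 4 (u4 leaves); pivot element 4.
Divide row 4 by 4; eliminate column x_3 from the other rows.
Second iteration: most negative Z-row entry is -29/4 in column x_2, so x_2 enters.
Ratio test on column x_2 — row 1: 7/(5/2) = 14/5; row 2: (5/2)/(9/4) = 10/9; row 3: 10/(7/2) = 20/7; row 4: (11/2)/(1/4) = 22. Minimum is 10/9 at row 2 (u2 leaves); pivot element 9/4.
Divide row 2 by 9/4; eliminate column x_2 from the other rows.
After both pivots, the entry at constraint row 4, column RHS is 47/9.

47/9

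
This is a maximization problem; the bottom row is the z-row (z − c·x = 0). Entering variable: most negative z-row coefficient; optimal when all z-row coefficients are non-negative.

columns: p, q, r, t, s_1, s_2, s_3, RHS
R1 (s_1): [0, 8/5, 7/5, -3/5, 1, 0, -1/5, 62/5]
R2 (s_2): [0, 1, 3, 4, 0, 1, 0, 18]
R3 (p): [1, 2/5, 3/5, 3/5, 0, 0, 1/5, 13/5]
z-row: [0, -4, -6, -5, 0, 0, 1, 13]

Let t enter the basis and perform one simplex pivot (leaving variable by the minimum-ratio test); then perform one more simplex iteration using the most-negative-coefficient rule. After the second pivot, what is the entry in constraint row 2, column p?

Ratio test on column t — row 1: entry -3/5 ≤ 0; row 2: 18/4 = 9/2; row 3: (13/5)/(3/5) = 13/3. Minimum is 13/3 at row 3 (p leaves); pivot element 3/5.
Divide row 3 by 3/5; eliminate column t from the other rows.
Second iteration: most negative z-row entry is -1 in column r, so r enters.
Ratio test on column r — row 1: 15/2 = 15/2; row 2: entry -1 ≤ 0; row 3: (13/3)/1 = 13/3. Minimum is 13/3 at row 3 (t leaves); pivot element 1.
Divide row 3 by 1; eliminate column r from the other rows.
After both pivots, the entry at constraint row 2, column p is -5.

-5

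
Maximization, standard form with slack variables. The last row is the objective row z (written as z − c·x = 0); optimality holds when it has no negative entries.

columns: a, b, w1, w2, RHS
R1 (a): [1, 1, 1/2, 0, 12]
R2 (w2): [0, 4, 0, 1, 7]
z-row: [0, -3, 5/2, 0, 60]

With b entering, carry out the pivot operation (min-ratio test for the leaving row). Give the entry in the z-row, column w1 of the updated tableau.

Ratio test on column b — row 1: 12/1 = 12; row 2: 7/4 = 7/4. Minimum is 7/4 at row 2 (w2 leaves); pivot element 4.
Divide row 2 by 4; eliminate column b from the other rows.
z-row update in column w1: 5/2 − (-3)·0 = 5/2.

5/2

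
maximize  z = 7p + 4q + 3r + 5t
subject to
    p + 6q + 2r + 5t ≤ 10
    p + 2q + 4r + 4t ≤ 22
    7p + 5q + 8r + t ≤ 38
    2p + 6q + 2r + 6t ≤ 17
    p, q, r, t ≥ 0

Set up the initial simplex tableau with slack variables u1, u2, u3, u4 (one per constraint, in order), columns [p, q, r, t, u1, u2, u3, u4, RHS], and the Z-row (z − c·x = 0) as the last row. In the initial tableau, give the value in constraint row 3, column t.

1

Constraint 3 has coefficient 1 on t.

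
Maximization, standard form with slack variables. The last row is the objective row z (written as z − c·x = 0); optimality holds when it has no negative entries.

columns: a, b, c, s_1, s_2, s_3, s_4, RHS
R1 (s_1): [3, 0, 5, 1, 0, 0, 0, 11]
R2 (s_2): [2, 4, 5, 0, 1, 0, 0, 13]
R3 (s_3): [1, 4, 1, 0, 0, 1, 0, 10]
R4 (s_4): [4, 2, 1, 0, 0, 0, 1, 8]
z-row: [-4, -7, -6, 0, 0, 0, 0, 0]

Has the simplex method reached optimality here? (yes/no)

no

The z-row has a negative entry -7 in column b, so it is not optimal.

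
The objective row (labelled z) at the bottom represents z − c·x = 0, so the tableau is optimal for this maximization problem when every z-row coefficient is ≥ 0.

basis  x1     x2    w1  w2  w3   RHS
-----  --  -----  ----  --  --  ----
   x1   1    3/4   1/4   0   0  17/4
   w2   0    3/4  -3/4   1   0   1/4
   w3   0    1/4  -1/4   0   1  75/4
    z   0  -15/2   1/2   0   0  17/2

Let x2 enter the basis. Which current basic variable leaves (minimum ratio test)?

w2

Column x2 entries and ratios — x1: (17/4)/(3/4) = 17/3; w2: (1/4)/(3/4) = 1/3; w3: (75/4)/(1/4) = 75.
Smallest ratio is 1/3 in the row of w2, so w2 leaves.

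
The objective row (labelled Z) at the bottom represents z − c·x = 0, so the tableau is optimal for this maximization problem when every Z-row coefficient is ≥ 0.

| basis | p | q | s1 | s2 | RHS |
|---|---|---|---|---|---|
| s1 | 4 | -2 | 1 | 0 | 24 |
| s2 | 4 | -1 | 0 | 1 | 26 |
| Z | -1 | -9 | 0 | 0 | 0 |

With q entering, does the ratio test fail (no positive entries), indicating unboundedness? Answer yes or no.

yes

Every constraint-row entry in column q is ≤ 0, so increasing q is unbounded.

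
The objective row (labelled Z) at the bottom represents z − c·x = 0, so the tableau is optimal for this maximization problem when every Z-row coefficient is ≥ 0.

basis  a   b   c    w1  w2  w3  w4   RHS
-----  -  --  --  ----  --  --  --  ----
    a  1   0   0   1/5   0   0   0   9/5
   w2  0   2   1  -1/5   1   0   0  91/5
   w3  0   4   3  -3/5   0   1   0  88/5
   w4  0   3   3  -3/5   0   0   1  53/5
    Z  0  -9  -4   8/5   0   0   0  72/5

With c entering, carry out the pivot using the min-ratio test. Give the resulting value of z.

Ratio test on column c — row 1: entry 0 ≤ 0; row 2: (91/5)/1 = 91/5; row 3: (88/5)/3 = 88/15; row 4: (53/5)/3 = 53/15. Minimum is 53/15 at row 4 (w4 leaves); pivot element 3.
Pivot on row 4; the Z-row RHS becomes 72/5 − (-4)·(53/15) = 428/15.

428/15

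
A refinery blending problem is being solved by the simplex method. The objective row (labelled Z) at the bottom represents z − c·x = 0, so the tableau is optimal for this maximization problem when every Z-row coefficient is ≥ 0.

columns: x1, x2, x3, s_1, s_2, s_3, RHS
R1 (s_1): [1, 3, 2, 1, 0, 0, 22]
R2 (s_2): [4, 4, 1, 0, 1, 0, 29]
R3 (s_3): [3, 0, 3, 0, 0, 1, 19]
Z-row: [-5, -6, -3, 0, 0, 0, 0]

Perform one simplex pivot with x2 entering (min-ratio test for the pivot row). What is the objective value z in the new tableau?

87/2

Ratio test on column x2 — row 1: 22/3 = 22/3; row 2: 29/4 = 29/4; row 3: entry 0 ≤ 0. Minimum is 29/4 at row 2 (s_2 leaves); pivot element 4.
Pivot on row 2; the Z-row RHS becomes 0 − (-6)·(29/4) = 87/2.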